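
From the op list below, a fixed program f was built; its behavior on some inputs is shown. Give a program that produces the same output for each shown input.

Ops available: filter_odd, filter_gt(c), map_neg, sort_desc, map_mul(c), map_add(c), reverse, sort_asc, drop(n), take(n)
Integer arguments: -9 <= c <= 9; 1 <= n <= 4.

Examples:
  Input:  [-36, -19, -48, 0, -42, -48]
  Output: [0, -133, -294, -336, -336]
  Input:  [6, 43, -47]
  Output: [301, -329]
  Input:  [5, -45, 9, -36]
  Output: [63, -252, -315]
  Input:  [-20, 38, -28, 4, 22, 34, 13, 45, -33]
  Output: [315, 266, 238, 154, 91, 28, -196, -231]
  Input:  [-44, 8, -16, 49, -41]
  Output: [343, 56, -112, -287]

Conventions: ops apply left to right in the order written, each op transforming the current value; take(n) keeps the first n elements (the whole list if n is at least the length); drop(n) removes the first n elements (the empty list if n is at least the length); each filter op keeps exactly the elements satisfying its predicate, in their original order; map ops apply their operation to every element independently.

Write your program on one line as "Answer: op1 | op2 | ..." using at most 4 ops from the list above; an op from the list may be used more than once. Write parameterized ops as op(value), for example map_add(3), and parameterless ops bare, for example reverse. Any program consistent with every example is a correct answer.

map_mul(7) | drop(1) | sort_asc | reverse

Check, running the answer program on each example:
  [-36, -19, -48, 0, -42, -48] -> [-252, -133, -336, 0, -294, -336] -> [-133, -336, 0, -294, -336] -> [-336, -336, -294, -133, 0] -> [0, -133, -294, -336, -336]
  [6, 43, -47] -> [42, 301, -329] -> [301, -329] -> [-329, 301] -> [301, -329]
  [5, -45, 9, -36] -> [35, -315, 63, -252] -> [-315, 63, -252] -> [-315, -252, 63] -> [63, -252, -315]
  [-20, 38, -28, 4, 22, 34, 13, 45, -33] -> [-140, 266, -196, 28, 154, 238, 91, 315, -231] -> [266, -196, 28, 154, 238, 91, 315, -231] -> [-231, -196, 28, 91, 154, 238, 266, 315] -> [315, 266, 238, 154, 91, 28, -196, -231]
  [-44, 8, -16, 49, -41] -> [-308, 56, -112, 343, -287] -> [56, -112, 343, -287] -> [-287, -112, 56, 343] -> [343, 56, -112, -287]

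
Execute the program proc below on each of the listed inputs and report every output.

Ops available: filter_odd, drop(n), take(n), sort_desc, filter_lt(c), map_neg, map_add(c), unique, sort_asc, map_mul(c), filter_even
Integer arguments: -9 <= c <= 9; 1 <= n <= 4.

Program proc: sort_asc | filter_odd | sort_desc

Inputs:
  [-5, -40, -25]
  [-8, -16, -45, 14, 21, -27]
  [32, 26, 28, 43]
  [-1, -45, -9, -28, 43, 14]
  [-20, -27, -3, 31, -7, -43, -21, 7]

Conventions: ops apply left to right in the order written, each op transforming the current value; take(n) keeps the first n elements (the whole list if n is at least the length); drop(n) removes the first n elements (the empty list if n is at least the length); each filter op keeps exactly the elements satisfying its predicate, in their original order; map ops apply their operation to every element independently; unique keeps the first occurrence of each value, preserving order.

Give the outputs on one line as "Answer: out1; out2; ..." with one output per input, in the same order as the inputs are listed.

[-5, -25]; [21, -27, -45]; [43]; [43, -1, -9, -45]; [31, 7, -3, -7, -21, -27, -43]

Execution, op by op:
  [-5, -40, -25] -> [-40, -25, -5] -> [-25, -5] -> [-5, -25]
  [-8, -16, -45, 14, 21, -27] -> [-45, -27, -16, -8, 14, 21] -> [-45, -27, 21] -> [21, -27, -45]
  [32, 26, 28, 43] -> [26, 28, 32, 43] -> [43] -> [43]
  [-1, -45, -9, -28, 43, 14] -> [-45, -28, -9, -1, 14, 43] -> [-45, -9, -1, 43] -> [43, -1, -9, -45]
  [-20, -27, -3, 31, -7, -43, -21, 7] -> [-43, -27, -21, -20, -7, -3, 7, 31] -> [-43, -27, -21, -7, -3, 7, 31] -> [31, 7, -3, -7, -21, -27, -43]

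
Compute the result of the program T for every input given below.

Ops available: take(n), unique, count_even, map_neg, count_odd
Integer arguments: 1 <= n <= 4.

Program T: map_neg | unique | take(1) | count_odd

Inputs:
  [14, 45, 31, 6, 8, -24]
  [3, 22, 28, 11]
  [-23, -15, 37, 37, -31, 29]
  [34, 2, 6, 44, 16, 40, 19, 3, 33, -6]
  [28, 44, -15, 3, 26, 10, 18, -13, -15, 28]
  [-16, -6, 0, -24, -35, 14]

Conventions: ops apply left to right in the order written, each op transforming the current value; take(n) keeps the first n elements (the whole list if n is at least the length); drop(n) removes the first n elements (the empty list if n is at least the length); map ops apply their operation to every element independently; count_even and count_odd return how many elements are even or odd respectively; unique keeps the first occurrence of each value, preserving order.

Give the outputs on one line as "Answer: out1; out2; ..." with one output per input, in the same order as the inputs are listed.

0; 1; 1; 0; 0; 0

Execution, op by op:
  [14, 45, 31, 6, 8, -24] -> [-14, -45, -31, -6, -8, 24] -> [-14, -45, -31, -6, -8, 24] -> [-14] -> 0
  [3, 22, 28, 11] -> [-3, -22, -28, -11] -> [-3, -22, -28, -11] -> [-3] -> 1
  [-23, -15, 37, 37, -31, 29] -> [23, 15, -37, -37, 31, -29] -> [23, 15, -37, 31, -29] -> [23] -> 1
  [34, 2, 6, 44, 16, 40, 19, 3, 33, -6] -> [-34, -2, -6, -44, -16, -40, -19, -3, -33, 6] -> [-34, -2, -6, -44, -16, -40, -19, -3, -33, 6] -> [-34] -> 0
  [28, 44, -15, 3, 26, 10, 18, -13, -15, 28] -> [-28, -44, 15, -3, -26, -10, -18, 13, 15, -28] -> [-28, -44, 15, -3, -26, -10, -18, 13] -> [-28] -> 0
  [-16, -6, 0, -24, -35, 14] -> [16, 6, 0, 24, 35, -14] -> [16, 6, 0, 24, 35, -14] -> [16] -> 0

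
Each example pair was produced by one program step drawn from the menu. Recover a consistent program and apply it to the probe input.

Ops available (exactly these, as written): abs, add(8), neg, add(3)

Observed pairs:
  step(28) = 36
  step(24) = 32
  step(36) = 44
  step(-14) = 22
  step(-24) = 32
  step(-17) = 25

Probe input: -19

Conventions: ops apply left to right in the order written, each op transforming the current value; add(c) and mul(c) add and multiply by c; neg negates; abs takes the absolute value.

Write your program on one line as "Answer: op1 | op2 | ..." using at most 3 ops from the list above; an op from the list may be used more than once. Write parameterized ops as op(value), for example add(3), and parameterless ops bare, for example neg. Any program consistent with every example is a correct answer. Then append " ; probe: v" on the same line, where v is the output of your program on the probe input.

abs | add(8) ; probe: 27

Check, running the answer program on each example:
  28 -> 28 -> 36
  24 -> 24 -> 32
  36 -> 36 -> 44
  -14 -> 14 -> 22
  -24 -> 24 -> 32
  -17 -> 17 -> 25
  probe: -19 -> 19 -> 27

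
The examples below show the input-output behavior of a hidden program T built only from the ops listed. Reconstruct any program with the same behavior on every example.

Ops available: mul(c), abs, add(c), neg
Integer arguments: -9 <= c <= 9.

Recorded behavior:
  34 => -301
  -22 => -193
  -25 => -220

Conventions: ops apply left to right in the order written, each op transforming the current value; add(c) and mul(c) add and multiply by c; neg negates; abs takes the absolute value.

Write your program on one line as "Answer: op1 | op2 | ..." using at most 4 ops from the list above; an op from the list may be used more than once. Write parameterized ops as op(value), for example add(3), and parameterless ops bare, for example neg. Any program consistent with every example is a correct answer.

abs | mul(9) | neg | add(5)

Check, running the answer program on each example:
  34 -> 34 -> 306 -> -306 -> -301
  -22 -> 22 -> 198 -> -198 -> -193
  -25 -> 25 -> 225 -> -225 -> -220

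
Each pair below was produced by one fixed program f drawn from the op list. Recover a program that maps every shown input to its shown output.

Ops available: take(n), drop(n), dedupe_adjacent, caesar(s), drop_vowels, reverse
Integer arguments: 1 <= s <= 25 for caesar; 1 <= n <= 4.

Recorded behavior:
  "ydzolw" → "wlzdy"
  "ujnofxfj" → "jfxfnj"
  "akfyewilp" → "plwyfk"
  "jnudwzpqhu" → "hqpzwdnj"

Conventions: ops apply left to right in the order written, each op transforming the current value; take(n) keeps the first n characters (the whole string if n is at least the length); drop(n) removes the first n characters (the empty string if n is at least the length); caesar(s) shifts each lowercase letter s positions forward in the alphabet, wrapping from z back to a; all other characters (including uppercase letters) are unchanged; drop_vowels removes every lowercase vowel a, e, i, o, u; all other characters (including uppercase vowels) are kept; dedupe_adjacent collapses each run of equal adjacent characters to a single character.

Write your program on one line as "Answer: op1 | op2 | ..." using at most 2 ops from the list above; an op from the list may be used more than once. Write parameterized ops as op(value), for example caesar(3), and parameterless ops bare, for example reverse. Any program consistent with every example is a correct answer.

reverse | drop_vowels

Check, running the answer program on each example:
  "ydzolw" -> "wlozdy" -> "wlzdy"
  "ujnofxfj" -> "jfxfonju" -> "jfxfnj"
  "akfyewilp" -> "pliweyfka" -> "plwyfk"
  "jnudwzpqhu" -> "uhqpzwdunj" -> "hqpzwdnj"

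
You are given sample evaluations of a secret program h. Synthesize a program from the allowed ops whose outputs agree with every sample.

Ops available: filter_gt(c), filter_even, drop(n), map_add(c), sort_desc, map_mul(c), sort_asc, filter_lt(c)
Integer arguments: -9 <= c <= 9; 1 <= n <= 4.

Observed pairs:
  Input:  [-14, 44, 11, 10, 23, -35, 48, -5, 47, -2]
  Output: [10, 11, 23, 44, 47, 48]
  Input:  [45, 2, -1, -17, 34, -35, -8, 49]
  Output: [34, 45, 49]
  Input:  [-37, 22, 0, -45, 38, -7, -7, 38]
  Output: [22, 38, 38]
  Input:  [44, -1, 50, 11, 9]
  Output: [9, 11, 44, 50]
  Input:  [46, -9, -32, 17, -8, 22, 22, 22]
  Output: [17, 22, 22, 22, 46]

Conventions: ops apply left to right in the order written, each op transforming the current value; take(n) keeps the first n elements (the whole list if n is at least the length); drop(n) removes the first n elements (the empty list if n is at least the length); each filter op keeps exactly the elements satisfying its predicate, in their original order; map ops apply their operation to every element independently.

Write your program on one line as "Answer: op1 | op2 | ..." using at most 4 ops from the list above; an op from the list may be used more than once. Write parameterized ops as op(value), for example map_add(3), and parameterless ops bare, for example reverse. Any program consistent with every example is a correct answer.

sort_asc | filter_gt(0) | filter_gt(6)

Check, running the answer program on each example:
  [-14, 44, 11, 10, 23, -35, 48, -5, 47, -2] -> [-35, -14, -5, -2, 10, 11, 23, 44, 47, 48] -> [10, 11, 23, 44, 47, 48] -> [10, 11, 23, 44, 47, 48]
  [45, 2, -1, -17, 34, -35, -8, 49] -> [-35, -17, -8, -1, 2, 34, 45, 49] -> [2, 34, 45, 49] -> [34, 45, 49]
  [-37, 22, 0, -45, 38, -7, -7, 38] -> [-45, -37, -7, -7, 0, 22, 38, 38] -> [22, 38, 38] -> [22, 38, 38]
  [44, -1, 50, 11, 9] -> [-1, 9, 11, 44, 50] -> [9, 11, 44, 50] -> [9, 11, 44, 50]
  [46, -9, -32, 17, -8, 22, 22, 22] -> [-32, -9, -8, 17, 22, 22, 22, 46] -> [17, 22, 22, 22, 46] -> [17, 22, 22, 22, 46]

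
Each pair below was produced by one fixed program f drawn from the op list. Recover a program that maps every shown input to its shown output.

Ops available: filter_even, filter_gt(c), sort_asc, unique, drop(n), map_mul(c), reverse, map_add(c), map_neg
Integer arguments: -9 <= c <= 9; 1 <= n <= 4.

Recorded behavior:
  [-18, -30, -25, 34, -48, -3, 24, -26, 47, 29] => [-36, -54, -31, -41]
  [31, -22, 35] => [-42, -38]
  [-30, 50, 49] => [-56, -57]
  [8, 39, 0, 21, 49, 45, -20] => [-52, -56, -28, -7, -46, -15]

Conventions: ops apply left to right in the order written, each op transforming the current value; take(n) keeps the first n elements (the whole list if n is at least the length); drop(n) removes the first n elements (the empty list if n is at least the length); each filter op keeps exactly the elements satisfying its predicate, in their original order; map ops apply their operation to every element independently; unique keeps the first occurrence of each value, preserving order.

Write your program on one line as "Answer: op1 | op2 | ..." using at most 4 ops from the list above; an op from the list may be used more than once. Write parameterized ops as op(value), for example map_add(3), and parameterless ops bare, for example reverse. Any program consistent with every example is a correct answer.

filter_gt(-2) | reverse | map_add(7) | map_neg

Check, running the answer program on each example:
  [-18, -30, -25, 34, -48, -3, 24, -26, 47, 29] -> [34, 24, 47, 29] -> [29, 47, 24, 34] -> [36, 54, 31, 41] -> [-36, -54, -31, -41]
  [31, -22, 35] -> [31, 35] -> [35, 31] -> [42, 38] -> [-42, -38]
  [-30, 50, 49] -> [50, 49] -> [49, 50] -> [56, 57] -> [-56, -57]
  [8, 39, 0, 21, 49, 45, -20] -> [8, 39, 0, 21, 49, 45] -> [45, 49, 21, 0, 39, 8] -> [52, 56, 28, 7, 46, 15] -> [-52, -56, -28, -7, -46, -15]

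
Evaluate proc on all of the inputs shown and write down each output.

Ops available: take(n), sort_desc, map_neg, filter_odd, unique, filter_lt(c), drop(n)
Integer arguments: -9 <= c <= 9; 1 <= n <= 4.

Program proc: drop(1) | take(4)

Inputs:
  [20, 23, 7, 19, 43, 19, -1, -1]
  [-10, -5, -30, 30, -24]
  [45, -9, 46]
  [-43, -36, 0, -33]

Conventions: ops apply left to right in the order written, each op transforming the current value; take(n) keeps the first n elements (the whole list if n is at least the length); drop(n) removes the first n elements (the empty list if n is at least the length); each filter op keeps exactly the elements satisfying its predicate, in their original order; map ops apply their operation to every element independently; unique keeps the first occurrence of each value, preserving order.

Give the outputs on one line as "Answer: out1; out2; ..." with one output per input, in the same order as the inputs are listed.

[23, 7, 19, 43]; [-5, -30, 30, -24]; [-9, 46]; [-36, 0, -33]

Execution, op by op:
  [20, 23, 7, 19, 43, 19, -1, -1] -> [23, 7, 19, 43, 19, -1, -1] -> [23, 7, 19, 43]
  [-10, -5, -30, 30, -24] -> [-5, -30, 30, -24] -> [-5, -30, 30, -24]
  [45, -9, 46] -> [-9, 46] -> [-9, 46]
  [-43, -36, 0, -33] -> [-36, 0, -33] -> [-36, 0, -33]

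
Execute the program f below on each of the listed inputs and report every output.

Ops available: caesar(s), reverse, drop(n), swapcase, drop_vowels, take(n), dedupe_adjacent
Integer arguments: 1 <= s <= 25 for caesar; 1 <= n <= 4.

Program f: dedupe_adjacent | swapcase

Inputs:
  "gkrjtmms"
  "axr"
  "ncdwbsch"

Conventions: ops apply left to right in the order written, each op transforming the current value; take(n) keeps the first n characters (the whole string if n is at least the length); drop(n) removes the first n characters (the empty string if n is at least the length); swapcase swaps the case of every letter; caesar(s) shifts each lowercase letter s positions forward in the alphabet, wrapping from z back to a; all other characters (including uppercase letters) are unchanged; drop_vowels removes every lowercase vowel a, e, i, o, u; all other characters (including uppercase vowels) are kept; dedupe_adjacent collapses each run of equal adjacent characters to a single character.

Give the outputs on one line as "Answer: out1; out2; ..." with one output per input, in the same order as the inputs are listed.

"GKRJTMS"; "AXR"; "NCDWBSCH"

Execution, op by op:
  "gkrjtmms" -> "gkrjtms" -> "GKRJTMS"
  "axr" -> "axr" -> "AXR"
  "ncdwbsch" -> "ncdwbsch" -> "NCDWBSCH"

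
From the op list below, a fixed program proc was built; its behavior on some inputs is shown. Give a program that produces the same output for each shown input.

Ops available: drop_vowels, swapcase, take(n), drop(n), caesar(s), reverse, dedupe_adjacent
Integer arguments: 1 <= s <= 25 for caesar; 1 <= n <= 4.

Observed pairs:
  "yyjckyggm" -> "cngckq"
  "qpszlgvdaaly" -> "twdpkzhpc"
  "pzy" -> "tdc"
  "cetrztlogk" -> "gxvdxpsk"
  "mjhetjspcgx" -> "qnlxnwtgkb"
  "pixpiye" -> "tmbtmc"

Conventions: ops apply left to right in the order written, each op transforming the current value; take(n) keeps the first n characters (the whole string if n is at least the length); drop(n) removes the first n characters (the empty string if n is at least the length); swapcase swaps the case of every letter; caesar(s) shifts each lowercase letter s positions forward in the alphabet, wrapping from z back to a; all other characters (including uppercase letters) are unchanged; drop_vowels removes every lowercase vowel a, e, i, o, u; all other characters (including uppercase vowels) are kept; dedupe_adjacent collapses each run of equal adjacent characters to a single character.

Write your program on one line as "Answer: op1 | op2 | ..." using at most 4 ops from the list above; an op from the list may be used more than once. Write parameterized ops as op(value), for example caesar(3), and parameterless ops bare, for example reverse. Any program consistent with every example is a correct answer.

caesar(4) | dedupe_adjacent | drop_vowels

Check, running the answer program on each example:
  "yyjckyggm" -> "ccngockkq" -> "cngockq" -> "cngckq"
  "qpszlgvdaaly" -> "utwdpkzheepc" -> "utwdpkzhepc" -> "twdpkzhpc"
  "pzy" -> "tdc" -> "tdc" -> "tdc"
  "cetrztlogk" -> "gixvdxpsko" -> "gixvdxpsko" -> "gxvdxpsk"
  "mjhetjspcgx" -> "qnlixnwtgkb" -> "qnlixnwtgkb" -> "qnlxnwtgkb"
  "pixpiye" -> "tmbtmci" -> "tmbtmci" -> "tmbtmc"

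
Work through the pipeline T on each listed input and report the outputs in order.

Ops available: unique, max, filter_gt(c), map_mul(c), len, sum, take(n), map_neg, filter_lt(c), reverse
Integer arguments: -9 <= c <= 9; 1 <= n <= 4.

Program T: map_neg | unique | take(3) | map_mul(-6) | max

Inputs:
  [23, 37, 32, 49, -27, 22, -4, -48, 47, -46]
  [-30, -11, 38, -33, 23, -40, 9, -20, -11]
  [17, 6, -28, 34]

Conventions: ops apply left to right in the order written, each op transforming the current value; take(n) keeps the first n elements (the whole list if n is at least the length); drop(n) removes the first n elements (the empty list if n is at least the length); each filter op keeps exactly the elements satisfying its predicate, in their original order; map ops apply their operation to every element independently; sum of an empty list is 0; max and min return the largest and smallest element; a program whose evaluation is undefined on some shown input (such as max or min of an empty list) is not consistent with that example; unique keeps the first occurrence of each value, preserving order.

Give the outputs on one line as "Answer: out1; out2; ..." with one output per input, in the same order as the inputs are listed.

Execution, op by op:
  [23, 37, 32, 49, -27, 22, -4, -48, 47, -46] -> [-23, -37, -32, -49, 27, -22, 4, 48, -47, 46] -> [-23, -37, -32, -49, 27, -22, 4, 48, -47, 46] -> [-23, -37, -32] -> [138, 222, 192] -> 222
  [-30, -11, 38, -33, 23, -40, 9, -20, -11] -> [30, 11, -38, 33, -23, 40, -9, 20, 11] -> [30, 11, -38, 33, -23, 40, -9, 20] -> [30, 11, -38] -> [-180, -66, 228] -> 228
  [17, 6, -28, 34] -> [-17, -6, 28, -34] -> [-17, -6, 28, -34] -> [-17, -6, 28] -> [102, 36, -168] -> 102

222; 228; 102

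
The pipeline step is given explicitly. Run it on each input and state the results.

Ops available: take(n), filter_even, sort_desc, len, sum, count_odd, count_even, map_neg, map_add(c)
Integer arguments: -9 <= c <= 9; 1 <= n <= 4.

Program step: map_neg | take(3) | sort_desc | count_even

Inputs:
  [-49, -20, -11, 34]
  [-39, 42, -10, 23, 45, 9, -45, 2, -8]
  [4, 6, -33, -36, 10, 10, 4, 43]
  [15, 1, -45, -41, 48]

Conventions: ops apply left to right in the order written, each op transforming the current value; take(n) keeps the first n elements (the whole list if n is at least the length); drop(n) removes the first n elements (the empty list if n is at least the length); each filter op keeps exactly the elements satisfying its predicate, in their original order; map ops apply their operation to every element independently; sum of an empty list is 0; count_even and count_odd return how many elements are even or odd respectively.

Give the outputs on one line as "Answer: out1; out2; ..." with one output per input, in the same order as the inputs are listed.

1; 2; 2; 0

Execution, op by op:
  [-49, -20, -11, 34] -> [49, 20, 11, -34] -> [49, 20, 11] -> [49, 20, 11] -> 1
  [-39, 42, -10, 23, 45, 9, -45, 2, -8] -> [39, -42, 10, -23, -45, -9, 45, -2, 8] -> [39, -42, 10] -> [39, 10, -42] -> 2
  [4, 6, -33, -36, 10, 10, 4, 43] -> [-4, -6, 33, 36, -10, -10, -4, -43] -> [-4, -6, 33] -> [33, -4, -6] -> 2
  [15, 1, -45, -41, 48] -> [-15, -1, 45, 41, -48] -> [-15, -1, 45] -> [45, -1, -15] -> 0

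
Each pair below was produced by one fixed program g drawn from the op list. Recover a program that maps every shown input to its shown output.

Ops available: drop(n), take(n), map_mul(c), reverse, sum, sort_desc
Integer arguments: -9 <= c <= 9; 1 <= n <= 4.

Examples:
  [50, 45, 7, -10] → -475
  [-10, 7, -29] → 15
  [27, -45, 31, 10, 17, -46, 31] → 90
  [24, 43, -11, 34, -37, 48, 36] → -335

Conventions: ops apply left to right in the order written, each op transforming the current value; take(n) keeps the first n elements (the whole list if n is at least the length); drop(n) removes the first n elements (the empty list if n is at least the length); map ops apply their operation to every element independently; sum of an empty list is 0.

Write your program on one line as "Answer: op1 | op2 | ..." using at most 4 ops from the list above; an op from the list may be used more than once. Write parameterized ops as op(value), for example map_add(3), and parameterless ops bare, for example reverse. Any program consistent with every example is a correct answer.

map_mul(-5) | take(2) | sort_desc | sum

Check, running the answer program on each example:
  [50, 45, 7, -10] -> [-250, -225, -35, 50] -> [-250, -225] -> [-225, -250] -> -475
  [-10, 7, -29] -> [50, -35, 145] -> [50, -35] -> [50, -35] -> 15
  [27, -45, 31, 10, 17, -46, 31] -> [-135, 225, -155, -50, -85, 230, -155] -> [-135, 225] -> [225, -135] -> 90
  [24, 43, -11, 34, -37, 48, 36] -> [-120, -215, 55, -170, 185, -240, -180] -> [-120, -215] -> [-120, -215] -> -335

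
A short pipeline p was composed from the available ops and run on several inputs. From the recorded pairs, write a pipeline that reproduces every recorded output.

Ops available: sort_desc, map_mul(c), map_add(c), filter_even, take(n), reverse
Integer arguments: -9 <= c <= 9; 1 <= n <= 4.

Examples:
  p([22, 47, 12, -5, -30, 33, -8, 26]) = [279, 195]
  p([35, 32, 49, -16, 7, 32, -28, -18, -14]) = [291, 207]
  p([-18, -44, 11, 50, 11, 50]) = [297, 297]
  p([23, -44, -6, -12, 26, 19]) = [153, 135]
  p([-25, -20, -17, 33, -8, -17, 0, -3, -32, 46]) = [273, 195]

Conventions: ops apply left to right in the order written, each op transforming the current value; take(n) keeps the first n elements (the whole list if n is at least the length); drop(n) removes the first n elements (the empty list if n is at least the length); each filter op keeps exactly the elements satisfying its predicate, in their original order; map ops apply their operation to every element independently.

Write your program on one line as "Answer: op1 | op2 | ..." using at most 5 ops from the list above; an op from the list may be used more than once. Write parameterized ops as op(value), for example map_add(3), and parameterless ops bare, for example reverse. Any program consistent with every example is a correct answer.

map_mul(6) | map_add(-3) | sort_desc | take(2)

Check, running the answer program on each example:
  [22, 47, 12, -5, -30, 33, -8, 26] -> [132, 282, 72, -30, -180, 198, -48, 156] -> [129, 279, 69, -33, -183, 195, -51, 153] -> [279, 195, 153, 129, 69, -33, -51, -183] -> [279, 195]
  [35, 32, 49, -16, 7, 32, -28, -18, -14] -> [210, 192, 294, -96, 42, 192, -168, -108, -84] -> [207, 189, 291, -99, 39, 189, -171, -111, -87] -> [291, 207, 189, 189, 39, -87, -99, -111, -171] -> [291, 207]
  [-18, -44, 11, 50, 11, 50] -> [-108, -264, 66, 300, 66, 300] -> [-111, -267, 63, 297, 63, 297] -> [297, 297, 63, 63, -111, -267] -> [297, 297]
  [23, -44, -6, -12, 26, 19] -> [138, -264, -36, -72, 156, 114] -> [135, -267, -39, -75, 153, 111] -> [153, 135, 111, -39, -75, -267] -> [153, 135]
  [-25, -20, -17, 33, -8, -17, 0, -3, -32, 46] -> [-150, -120, -102, 198, -48, -102, 0, -18, -192, 276] -> [-153, -123, -105, 195, -51, -105, -3, -21, -195, 273] -> [273, 195, -3, -21, -51, -105, -105, -123, -153, -195] -> [273, 195]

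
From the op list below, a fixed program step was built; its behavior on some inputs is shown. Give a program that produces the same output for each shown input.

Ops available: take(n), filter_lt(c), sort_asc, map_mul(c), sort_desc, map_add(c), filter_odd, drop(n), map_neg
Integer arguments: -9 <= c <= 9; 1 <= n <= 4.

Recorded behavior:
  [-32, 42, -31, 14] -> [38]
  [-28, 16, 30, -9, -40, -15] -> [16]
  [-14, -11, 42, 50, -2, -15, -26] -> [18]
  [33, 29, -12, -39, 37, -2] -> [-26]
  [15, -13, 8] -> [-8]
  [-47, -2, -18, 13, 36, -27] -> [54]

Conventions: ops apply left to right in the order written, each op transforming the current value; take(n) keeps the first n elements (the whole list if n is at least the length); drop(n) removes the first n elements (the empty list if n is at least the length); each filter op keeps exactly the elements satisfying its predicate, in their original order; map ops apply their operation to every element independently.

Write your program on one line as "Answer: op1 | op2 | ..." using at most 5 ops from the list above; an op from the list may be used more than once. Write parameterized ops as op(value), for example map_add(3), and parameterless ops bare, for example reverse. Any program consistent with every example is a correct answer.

filter_odd | map_add(-7) | take(1) | map_neg

Check, running the answer program on each example:
  [-32, 42, -31, 14] -> [-31] -> [-38] -> [-38] -> [38]
  [-28, 16, 30, -9, -40, -15] -> [-9, -15] -> [-16, -22] -> [-16] -> [16]
  [-14, -11, 42, 50, -2, -15, -26] -> [-11, -15] -> [-18, -22] -> [-18] -> [18]
  [33, 29, -12, -39, 37, -2] -> [33, 29, -39, 37] -> [26, 22, -46, 30] -> [26] -> [-26]
  [15, -13, 8] -> [15, -13] -> [8, -20] -> [8] -> [-8]
  [-47, -2, -18, 13, 36, -27] -> [-47, 13, -27] -> [-54, 6, -34] -> [-54] -> [54]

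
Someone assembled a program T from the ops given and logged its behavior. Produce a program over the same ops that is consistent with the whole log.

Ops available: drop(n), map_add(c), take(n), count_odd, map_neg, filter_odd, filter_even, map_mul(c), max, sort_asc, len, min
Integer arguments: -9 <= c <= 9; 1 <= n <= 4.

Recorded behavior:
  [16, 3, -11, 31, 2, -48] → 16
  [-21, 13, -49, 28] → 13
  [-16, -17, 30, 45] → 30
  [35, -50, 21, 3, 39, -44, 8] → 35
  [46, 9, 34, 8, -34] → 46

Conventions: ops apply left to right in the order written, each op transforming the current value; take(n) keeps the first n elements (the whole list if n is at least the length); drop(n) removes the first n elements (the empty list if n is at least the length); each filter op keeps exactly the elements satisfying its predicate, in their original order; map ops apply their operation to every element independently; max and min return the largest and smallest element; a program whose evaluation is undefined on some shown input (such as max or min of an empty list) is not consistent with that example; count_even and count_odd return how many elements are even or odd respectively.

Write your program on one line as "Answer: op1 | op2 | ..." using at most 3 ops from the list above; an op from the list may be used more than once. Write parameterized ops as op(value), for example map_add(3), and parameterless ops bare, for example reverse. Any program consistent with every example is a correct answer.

take(3) | max

Check, running the answer program on each example:
  [16, 3, -11, 31, 2, -48] -> [16, 3, -11] -> 16
  [-21, 13, -49, 28] -> [-21, 13, -49] -> 13
  [-16, -17, 30, 45] -> [-16, -17, 30] -> 30
  [35, -50, 21, 3, 39, -44, 8] -> [35, -50, 21] -> 35
  [46, 9, 34, 8, -34] -> [46, 9, 34] -> 46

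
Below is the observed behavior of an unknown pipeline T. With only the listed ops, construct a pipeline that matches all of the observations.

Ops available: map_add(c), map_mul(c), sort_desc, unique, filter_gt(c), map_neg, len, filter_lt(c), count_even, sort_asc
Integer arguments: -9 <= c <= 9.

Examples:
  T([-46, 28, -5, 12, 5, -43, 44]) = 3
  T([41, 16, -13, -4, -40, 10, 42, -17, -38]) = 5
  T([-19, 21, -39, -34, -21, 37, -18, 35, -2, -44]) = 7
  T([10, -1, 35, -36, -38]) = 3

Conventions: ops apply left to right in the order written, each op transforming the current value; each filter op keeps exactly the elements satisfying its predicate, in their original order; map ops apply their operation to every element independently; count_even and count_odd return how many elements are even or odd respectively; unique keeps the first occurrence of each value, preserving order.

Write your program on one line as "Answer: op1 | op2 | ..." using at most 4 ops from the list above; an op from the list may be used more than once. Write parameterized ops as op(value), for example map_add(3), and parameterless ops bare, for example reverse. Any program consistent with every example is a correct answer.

filter_lt(0) | map_neg | sort_desc | len

Check, running the answer program on each example:
  [-46, 28, -5, 12, 5, -43, 44] -> [-46, -5, -43] -> [46, 5, 43] -> [46, 43, 5] -> 3
  [41, 16, -13, -4, -40, 10, 42, -17, -38] -> [-13, -4, -40, -17, -38] -> [13, 4, 40, 17, 38] -> [40, 38, 17, 13, 4] -> 5
  [-19, 21, -39, -34, -21, 37, -18, 35, -2, -44] -> [-19, -39, -34, -21, -18, -2, -44] -> [19, 39, 34, 21, 18, 2, 44] -> [44, 39, 34, 21, 19, 18, 2] -> 7
  [10, -1, 35, -36, -38] -> [-1, -36, -38] -> [1, 36, 38] -> [38, 36, 1] -> 3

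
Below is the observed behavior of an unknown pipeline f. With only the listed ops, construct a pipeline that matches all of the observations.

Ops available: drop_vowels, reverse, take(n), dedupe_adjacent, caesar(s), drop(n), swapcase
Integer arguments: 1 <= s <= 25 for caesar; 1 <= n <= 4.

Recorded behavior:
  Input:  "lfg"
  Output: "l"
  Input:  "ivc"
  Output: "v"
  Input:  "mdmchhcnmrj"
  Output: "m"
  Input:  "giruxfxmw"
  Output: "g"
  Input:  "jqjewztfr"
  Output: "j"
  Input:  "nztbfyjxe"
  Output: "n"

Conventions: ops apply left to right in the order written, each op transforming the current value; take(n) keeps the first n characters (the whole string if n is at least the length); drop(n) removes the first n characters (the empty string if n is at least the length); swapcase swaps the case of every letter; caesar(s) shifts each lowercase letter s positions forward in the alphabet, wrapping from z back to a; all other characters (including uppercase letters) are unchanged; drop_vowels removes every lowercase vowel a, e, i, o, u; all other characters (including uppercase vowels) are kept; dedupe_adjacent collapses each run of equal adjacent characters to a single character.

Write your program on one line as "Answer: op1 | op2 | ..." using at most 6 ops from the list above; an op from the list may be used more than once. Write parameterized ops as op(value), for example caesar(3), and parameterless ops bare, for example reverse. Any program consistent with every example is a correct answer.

caesar(17) | dedupe_adjacent | caesar(9) | drop_vowels | take(1)

Check, running the answer program on each example:
  "lfg" -> "cwx" -> "cwx" -> "lfg" -> "lfg" -> "l"
  "ivc" -> "zmt" -> "zmt" -> "ivc" -> "vc" -> "v"
  "mdmchhcnmrj" -> "dudtyytedia" -> "dudtytedia" -> "mdmchcnmrj" -> "mdmchcnmrj" -> "m"
  "giruxfxmw" -> "xzilowodn" -> "xzilowodn" -> "giruxfxmw" -> "grxfxmw" -> "g"
  "jqjewztfr" -> "ahavnqkwi" -> "ahavnqkwi" -> "jqjewztfr" -> "jqjwztfr" -> "j"
  "nztbfyjxe" -> "eqkswpaov" -> "eqkswpaov" -> "nztbfyjxe" -> "nztbfyjx" -> "n"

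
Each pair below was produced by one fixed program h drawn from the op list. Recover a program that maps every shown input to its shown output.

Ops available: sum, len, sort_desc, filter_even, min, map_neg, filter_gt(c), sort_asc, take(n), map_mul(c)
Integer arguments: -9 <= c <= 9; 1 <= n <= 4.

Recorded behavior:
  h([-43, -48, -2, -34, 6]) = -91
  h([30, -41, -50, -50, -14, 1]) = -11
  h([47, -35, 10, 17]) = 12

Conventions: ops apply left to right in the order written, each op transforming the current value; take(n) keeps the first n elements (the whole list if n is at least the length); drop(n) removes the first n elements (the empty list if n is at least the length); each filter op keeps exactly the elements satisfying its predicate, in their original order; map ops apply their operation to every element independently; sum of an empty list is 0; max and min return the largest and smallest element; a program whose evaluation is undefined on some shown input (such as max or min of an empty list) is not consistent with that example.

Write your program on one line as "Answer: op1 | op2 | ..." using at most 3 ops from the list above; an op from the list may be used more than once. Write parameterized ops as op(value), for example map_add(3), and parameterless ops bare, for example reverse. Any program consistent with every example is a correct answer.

take(2) | sum

Check, running the answer program on each example:
  [-43, -48, -2, -34, 6] -> [-43, -48] -> -91
  [30, -41, -50, -50, -14, 1] -> [30, -41] -> -11
  [47, -35, 10, 17] -> [47, -35] -> 12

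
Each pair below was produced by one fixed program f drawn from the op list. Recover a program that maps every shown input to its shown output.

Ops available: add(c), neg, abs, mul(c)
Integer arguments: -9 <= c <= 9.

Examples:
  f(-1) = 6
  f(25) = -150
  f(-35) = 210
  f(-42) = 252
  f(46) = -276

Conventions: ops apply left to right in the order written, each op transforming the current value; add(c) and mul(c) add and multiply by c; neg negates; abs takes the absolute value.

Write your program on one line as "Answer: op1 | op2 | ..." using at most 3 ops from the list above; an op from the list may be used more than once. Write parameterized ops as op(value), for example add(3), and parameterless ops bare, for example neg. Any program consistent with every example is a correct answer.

neg | mul(-6) | neg

Check, running the answer program on each example:
  -1 -> 1 -> -6 -> 6
  25 -> -25 -> 150 -> -150
  -35 -> 35 -> -210 -> 210
  -42 -> 42 -> -252 -> 252
  46 -> -46 -> 276 -> -276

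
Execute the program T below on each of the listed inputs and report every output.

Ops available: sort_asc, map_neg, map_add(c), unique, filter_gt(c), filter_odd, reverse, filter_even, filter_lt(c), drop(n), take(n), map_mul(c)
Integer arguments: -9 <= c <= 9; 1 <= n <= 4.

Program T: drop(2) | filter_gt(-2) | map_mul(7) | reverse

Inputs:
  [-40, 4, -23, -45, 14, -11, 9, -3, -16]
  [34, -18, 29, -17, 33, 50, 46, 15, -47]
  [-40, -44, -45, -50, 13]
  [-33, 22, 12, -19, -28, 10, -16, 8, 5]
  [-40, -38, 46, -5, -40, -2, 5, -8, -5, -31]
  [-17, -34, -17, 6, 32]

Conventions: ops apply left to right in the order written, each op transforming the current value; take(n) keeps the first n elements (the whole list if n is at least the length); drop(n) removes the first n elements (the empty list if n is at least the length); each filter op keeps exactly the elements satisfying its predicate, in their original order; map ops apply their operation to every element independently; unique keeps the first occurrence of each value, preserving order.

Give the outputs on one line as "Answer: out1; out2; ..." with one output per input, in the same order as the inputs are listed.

[63, 98]; [105, 322, 350, 231, 203]; [91]; [35, 56, 70, 84]; [35, 322]; [224, 42]

Execution, op by op:
  [-40, 4, -23, -45, 14, -11, 9, -3, -16] -> [-23, -45, 14, -11, 9, -3, -16] -> [14, 9] -> [98, 63] -> [63, 98]
  [34, -18, 29, -17, 33, 50, 46, 15, -47] -> [29, -17, 33, 50, 46, 15, -47] -> [29, 33, 50, 46, 15] -> [203, 231, 350, 322, 105] -> [105, 322, 350, 231, 203]
  [-40, -44, -45, -50, 13] -> [-45, -50, 13] -> [13] -> [91] -> [91]
  [-33, 22, 12, -19, -28, 10, -16, 8, 5] -> [12, -19, -28, 10, -16, 8, 5] -> [12, 10, 8, 5] -> [84, 70, 56, 35] -> [35, 56, 70, 84]
  [-40, -38, 46, -5, -40, -2, 5, -8, -5, -31] -> [46, -5, -40, -2, 5, -8, -5, -31] -> [46, 5] -> [322, 35] -> [35, 322]
  [-17, -34, -17, 6, 32] -> [-17, 6, 32] -> [6, 32] -> [42, 224] -> [224, 42]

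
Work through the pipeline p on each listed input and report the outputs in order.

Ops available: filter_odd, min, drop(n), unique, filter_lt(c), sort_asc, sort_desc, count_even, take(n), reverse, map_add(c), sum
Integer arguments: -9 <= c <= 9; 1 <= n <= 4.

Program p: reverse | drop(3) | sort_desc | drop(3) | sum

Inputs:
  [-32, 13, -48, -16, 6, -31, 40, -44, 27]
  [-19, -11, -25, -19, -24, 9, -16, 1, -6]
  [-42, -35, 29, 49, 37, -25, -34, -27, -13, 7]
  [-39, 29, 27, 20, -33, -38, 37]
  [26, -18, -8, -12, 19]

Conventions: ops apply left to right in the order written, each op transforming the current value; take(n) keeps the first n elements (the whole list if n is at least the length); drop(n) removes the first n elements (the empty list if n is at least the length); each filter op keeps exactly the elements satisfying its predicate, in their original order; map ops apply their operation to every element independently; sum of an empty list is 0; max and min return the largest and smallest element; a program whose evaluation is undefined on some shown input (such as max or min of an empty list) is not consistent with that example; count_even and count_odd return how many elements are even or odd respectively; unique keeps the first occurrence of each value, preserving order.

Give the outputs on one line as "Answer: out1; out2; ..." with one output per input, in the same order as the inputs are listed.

-111; -68; -136; -39; 0

Execution, op by op:
  [-32, 13, -48, -16, 6, -31, 40, -44, 27] -> [27, -44, 40, -31, 6, -16, -48, 13, -32] -> [-31, 6, -16, -48, 13, -32] -> [13, 6, -16, -31, -32, -48] -> [-31, -32, -48] -> -111
  [-19, -11, -25, -19, -24, 9, -16, 1, -6] -> [-6, 1, -16, 9, -24, -19, -25, -11, -19] -> [9, -24, -19, -25, -11, -19] -> [9, -11, -19, -19, -24, -25] -> [-19, -24, -25] -> -68
  [-42, -35, 29, 49, 37, -25, -34, -27, -13, 7] -> [7, -13, -27, -34, -25, 37, 49, 29, -35, -42] -> [-34, -25, 37, 49, 29, -35, -42] -> [49, 37, 29, -25, -34, -35, -42] -> [-25, -34, -35, -42] -> -136
  [-39, 29, 27, 20, -33, -38, 37] -> [37, -38, -33, 20, 27, 29, -39] -> [20, 27, 29, -39] -> [29, 27, 20, -39] -> [-39] -> -39
  [26, -18, -8, -12, 19] -> [19, -12, -8, -18, 26] -> [-18, 26] -> [26, -18] -> [] -> 0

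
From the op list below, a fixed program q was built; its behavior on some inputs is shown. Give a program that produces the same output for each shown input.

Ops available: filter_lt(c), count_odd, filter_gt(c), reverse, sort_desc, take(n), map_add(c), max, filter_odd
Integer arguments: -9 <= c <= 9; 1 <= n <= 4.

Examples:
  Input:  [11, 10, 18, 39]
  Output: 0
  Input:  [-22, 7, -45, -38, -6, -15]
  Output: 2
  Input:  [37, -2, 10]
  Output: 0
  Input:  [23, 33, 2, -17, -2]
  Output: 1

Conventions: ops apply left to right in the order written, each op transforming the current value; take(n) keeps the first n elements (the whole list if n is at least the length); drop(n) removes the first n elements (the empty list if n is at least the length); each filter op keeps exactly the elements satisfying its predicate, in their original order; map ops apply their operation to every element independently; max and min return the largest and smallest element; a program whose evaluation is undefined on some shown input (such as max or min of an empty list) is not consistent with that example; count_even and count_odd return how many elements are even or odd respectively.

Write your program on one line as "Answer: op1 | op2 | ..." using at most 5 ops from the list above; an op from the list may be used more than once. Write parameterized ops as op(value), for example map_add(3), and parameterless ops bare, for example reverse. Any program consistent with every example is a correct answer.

reverse | filter_lt(-8) | map_add(6) | count_odd

Check, running the answer program on each example:
  [11, 10, 18, 39] -> [39, 18, 10, 11] -> [] -> [] -> 0
  [-22, 7, -45, -38, -6, -15] -> [-15, -6, -38, -45, 7, -22] -> [-15, -38, -45, -22] -> [-9, -32, -39, -16] -> 2
  [37, -2, 10] -> [10, -2, 37] -> [] -> [] -> 0
  [23, 33, 2, -17, -2] -> [-2, -17, 2, 33, 23] -> [-17] -> [-11] -> 1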